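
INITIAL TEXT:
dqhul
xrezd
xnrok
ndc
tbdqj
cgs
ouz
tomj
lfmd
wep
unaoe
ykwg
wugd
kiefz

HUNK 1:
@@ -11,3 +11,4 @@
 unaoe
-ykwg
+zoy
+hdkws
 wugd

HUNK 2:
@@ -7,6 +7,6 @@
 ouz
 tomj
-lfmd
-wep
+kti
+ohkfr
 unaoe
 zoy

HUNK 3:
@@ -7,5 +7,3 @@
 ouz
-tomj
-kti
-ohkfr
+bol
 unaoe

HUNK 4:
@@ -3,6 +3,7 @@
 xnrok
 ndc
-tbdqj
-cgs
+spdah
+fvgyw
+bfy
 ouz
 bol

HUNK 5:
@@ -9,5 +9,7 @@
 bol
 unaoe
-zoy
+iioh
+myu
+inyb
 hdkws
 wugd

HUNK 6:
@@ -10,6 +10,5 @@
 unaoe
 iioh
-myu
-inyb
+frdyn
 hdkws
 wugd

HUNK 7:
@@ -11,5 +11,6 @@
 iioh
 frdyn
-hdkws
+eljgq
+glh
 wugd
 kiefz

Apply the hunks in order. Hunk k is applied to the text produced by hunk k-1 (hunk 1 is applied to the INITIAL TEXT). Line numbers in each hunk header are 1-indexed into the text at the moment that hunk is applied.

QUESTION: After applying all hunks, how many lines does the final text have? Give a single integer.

Hunk 1: at line 11 remove [ykwg] add [zoy,hdkws] -> 15 lines: dqhul xrezd xnrok ndc tbdqj cgs ouz tomj lfmd wep unaoe zoy hdkws wugd kiefz
Hunk 2: at line 7 remove [lfmd,wep] add [kti,ohkfr] -> 15 lines: dqhul xrezd xnrok ndc tbdqj cgs ouz tomj kti ohkfr unaoe zoy hdkws wugd kiefz
Hunk 3: at line 7 remove [tomj,kti,ohkfr] add [bol] -> 13 lines: dqhul xrezd xnrok ndc tbdqj cgs ouz bol unaoe zoy hdkws wugd kiefz
Hunk 4: at line 3 remove [tbdqj,cgs] add [spdah,fvgyw,bfy] -> 14 lines: dqhul xrezd xnrok ndc spdah fvgyw bfy ouz bol unaoe zoy hdkws wugd kiefz
Hunk 5: at line 9 remove [zoy] add [iioh,myu,inyb] -> 16 lines: dqhul xrezd xnrok ndc spdah fvgyw bfy ouz bol unaoe iioh myu inyb hdkws wugd kiefz
Hunk 6: at line 10 remove [myu,inyb] add [frdyn] -> 15 lines: dqhul xrezd xnrok ndc spdah fvgyw bfy ouz bol unaoe iioh frdyn hdkws wugd kiefz
Hunk 7: at line 11 remove [hdkws] add [eljgq,glh] -> 16 lines: dqhul xrezd xnrok ndc spdah fvgyw bfy ouz bol unaoe iioh frdyn eljgq glh wugd kiefz
Final line count: 16

Answer: 16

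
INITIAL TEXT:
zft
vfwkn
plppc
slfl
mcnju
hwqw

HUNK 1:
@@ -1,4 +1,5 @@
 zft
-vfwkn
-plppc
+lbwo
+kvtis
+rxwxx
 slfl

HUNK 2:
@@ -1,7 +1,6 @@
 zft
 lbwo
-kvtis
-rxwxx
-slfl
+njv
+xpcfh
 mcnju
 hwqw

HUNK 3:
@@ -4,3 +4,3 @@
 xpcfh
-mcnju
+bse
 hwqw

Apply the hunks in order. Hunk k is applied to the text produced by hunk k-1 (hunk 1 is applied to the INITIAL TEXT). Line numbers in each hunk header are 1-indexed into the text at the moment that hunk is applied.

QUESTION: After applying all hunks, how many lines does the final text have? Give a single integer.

Hunk 1: at line 1 remove [vfwkn,plppc] add [lbwo,kvtis,rxwxx] -> 7 lines: zft lbwo kvtis rxwxx slfl mcnju hwqw
Hunk 2: at line 1 remove [kvtis,rxwxx,slfl] add [njv,xpcfh] -> 6 lines: zft lbwo njv xpcfh mcnju hwqw
Hunk 3: at line 4 remove [mcnju] add [bse] -> 6 lines: zft lbwo njv xpcfh bse hwqw
Final line count: 6

Answer: 6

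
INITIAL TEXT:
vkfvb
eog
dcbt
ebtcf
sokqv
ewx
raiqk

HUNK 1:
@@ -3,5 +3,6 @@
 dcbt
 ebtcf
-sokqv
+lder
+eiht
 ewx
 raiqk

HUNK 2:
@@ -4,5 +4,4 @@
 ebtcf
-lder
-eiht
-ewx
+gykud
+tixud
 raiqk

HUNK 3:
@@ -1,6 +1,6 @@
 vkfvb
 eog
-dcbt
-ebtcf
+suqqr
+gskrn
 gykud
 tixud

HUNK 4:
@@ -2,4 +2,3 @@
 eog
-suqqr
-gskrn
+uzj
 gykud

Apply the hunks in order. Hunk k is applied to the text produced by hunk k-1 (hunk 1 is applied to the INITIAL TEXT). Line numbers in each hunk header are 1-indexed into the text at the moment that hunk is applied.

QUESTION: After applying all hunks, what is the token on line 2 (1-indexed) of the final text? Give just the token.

Answer: eog

Derivation:
Hunk 1: at line 3 remove [sokqv] add [lder,eiht] -> 8 lines: vkfvb eog dcbt ebtcf lder eiht ewx raiqk
Hunk 2: at line 4 remove [lder,eiht,ewx] add [gykud,tixud] -> 7 lines: vkfvb eog dcbt ebtcf gykud tixud raiqk
Hunk 3: at line 1 remove [dcbt,ebtcf] add [suqqr,gskrn] -> 7 lines: vkfvb eog suqqr gskrn gykud tixud raiqk
Hunk 4: at line 2 remove [suqqr,gskrn] add [uzj] -> 6 lines: vkfvb eog uzj gykud tixud raiqk
Final line 2: eog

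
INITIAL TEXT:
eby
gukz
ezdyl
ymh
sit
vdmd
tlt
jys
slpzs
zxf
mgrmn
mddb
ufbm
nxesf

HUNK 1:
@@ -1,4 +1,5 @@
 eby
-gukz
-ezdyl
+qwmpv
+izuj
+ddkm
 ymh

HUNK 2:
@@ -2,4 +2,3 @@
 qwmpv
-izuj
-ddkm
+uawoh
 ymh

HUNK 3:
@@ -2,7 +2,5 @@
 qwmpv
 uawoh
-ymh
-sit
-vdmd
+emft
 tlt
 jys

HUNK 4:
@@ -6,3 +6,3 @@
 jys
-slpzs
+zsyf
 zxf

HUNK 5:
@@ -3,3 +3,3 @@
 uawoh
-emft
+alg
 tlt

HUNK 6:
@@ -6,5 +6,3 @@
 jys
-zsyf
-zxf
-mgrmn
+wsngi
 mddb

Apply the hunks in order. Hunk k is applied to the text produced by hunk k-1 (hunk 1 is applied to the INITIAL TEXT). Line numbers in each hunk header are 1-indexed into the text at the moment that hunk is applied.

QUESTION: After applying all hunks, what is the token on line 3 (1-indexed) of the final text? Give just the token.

Answer: uawoh

Derivation:
Hunk 1: at line 1 remove [gukz,ezdyl] add [qwmpv,izuj,ddkm] -> 15 lines: eby qwmpv izuj ddkm ymh sit vdmd tlt jys slpzs zxf mgrmn mddb ufbm nxesf
Hunk 2: at line 2 remove [izuj,ddkm] add [uawoh] -> 14 lines: eby qwmpv uawoh ymh sit vdmd tlt jys slpzs zxf mgrmn mddb ufbm nxesf
Hunk 3: at line 2 remove [ymh,sit,vdmd] add [emft] -> 12 lines: eby qwmpv uawoh emft tlt jys slpzs zxf mgrmn mddb ufbm nxesf
Hunk 4: at line 6 remove [slpzs] add [zsyf] -> 12 lines: eby qwmpv uawoh emft tlt jys zsyf zxf mgrmn mddb ufbm nxesf
Hunk 5: at line 3 remove [emft] add [alg] -> 12 lines: eby qwmpv uawoh alg tlt jys zsyf zxf mgrmn mddb ufbm nxesf
Hunk 6: at line 6 remove [zsyf,zxf,mgrmn] add [wsngi] -> 10 lines: eby qwmpv uawoh alg tlt jys wsngi mddb ufbm nxesf
Final line 3: uawoh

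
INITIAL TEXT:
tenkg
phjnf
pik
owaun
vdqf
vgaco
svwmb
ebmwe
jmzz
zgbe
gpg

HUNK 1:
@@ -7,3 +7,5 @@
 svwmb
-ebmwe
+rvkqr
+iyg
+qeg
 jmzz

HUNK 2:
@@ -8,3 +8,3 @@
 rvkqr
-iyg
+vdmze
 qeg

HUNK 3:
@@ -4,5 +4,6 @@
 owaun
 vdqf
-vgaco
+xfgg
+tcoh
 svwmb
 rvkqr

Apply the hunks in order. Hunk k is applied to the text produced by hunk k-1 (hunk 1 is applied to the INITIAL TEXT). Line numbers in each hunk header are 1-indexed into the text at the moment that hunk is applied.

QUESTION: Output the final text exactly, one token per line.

Hunk 1: at line 7 remove [ebmwe] add [rvkqr,iyg,qeg] -> 13 lines: tenkg phjnf pik owaun vdqf vgaco svwmb rvkqr iyg qeg jmzz zgbe gpg
Hunk 2: at line 8 remove [iyg] add [vdmze] -> 13 lines: tenkg phjnf pik owaun vdqf vgaco svwmb rvkqr vdmze qeg jmzz zgbe gpg
Hunk 3: at line 4 remove [vgaco] add [xfgg,tcoh] -> 14 lines: tenkg phjnf pik owaun vdqf xfgg tcoh svwmb rvkqr vdmze qeg jmzz zgbe gpg

Answer: tenkg
phjnf
pik
owaun
vdqf
xfgg
tcoh
svwmb
rvkqr
vdmze
qeg
jmzz
zgbe
gpg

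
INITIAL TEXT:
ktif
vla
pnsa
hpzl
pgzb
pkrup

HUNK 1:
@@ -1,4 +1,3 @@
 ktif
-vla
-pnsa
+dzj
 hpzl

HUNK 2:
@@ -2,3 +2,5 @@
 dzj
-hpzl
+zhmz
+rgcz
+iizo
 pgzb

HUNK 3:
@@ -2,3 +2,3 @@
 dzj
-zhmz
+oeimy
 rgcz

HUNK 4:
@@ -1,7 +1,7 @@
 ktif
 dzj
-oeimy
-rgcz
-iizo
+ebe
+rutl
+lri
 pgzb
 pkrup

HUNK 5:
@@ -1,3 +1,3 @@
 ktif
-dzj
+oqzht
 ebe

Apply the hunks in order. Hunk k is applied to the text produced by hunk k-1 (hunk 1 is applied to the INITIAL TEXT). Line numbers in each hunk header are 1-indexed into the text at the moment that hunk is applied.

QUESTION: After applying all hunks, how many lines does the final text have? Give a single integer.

Hunk 1: at line 1 remove [vla,pnsa] add [dzj] -> 5 lines: ktif dzj hpzl pgzb pkrup
Hunk 2: at line 2 remove [hpzl] add [zhmz,rgcz,iizo] -> 7 lines: ktif dzj zhmz rgcz iizo pgzb pkrup
Hunk 3: at line 2 remove [zhmz] add [oeimy] -> 7 lines: ktif dzj oeimy rgcz iizo pgzb pkrup
Hunk 4: at line 1 remove [oeimy,rgcz,iizo] add [ebe,rutl,lri] -> 7 lines: ktif dzj ebe rutl lri pgzb pkrup
Hunk 5: at line 1 remove [dzj] add [oqzht] -> 7 lines: ktif oqzht ebe rutl lri pgzb pkrup
Final line count: 7

Answer: 7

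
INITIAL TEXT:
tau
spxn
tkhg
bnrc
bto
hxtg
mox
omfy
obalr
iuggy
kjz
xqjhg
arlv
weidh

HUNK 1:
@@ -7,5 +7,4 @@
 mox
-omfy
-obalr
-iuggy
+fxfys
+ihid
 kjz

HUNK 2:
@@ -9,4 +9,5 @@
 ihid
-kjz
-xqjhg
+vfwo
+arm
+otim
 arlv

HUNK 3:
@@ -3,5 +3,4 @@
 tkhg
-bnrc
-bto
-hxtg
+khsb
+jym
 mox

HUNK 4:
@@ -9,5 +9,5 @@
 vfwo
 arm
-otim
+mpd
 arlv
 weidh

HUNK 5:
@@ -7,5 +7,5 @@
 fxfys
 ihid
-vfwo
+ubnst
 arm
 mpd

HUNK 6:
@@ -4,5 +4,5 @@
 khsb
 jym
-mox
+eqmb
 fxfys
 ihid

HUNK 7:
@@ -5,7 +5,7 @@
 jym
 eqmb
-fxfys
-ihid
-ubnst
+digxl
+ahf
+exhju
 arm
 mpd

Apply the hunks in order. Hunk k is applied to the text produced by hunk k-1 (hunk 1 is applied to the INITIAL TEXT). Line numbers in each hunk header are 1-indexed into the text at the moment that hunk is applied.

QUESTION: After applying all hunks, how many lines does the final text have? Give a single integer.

Answer: 13

Derivation:
Hunk 1: at line 7 remove [omfy,obalr,iuggy] add [fxfys,ihid] -> 13 lines: tau spxn tkhg bnrc bto hxtg mox fxfys ihid kjz xqjhg arlv weidh
Hunk 2: at line 9 remove [kjz,xqjhg] add [vfwo,arm,otim] -> 14 lines: tau spxn tkhg bnrc bto hxtg mox fxfys ihid vfwo arm otim arlv weidh
Hunk 3: at line 3 remove [bnrc,bto,hxtg] add [khsb,jym] -> 13 lines: tau spxn tkhg khsb jym mox fxfys ihid vfwo arm otim arlv weidh
Hunk 4: at line 9 remove [otim] add [mpd] -> 13 lines: tau spxn tkhg khsb jym mox fxfys ihid vfwo arm mpd arlv weidh
Hunk 5: at line 7 remove [vfwo] add [ubnst] -> 13 lines: tau spxn tkhg khsb jym mox fxfys ihid ubnst arm mpd arlv weidh
Hunk 6: at line 4 remove [mox] add [eqmb] -> 13 lines: tau spxn tkhg khsb jym eqmb fxfys ihid ubnst arm mpd arlv weidh
Hunk 7: at line 5 remove [fxfys,ihid,ubnst] add [digxl,ahf,exhju] -> 13 lines: tau spxn tkhg khsb jym eqmb digxl ahf exhju arm mpd arlv weidh
Final line count: 13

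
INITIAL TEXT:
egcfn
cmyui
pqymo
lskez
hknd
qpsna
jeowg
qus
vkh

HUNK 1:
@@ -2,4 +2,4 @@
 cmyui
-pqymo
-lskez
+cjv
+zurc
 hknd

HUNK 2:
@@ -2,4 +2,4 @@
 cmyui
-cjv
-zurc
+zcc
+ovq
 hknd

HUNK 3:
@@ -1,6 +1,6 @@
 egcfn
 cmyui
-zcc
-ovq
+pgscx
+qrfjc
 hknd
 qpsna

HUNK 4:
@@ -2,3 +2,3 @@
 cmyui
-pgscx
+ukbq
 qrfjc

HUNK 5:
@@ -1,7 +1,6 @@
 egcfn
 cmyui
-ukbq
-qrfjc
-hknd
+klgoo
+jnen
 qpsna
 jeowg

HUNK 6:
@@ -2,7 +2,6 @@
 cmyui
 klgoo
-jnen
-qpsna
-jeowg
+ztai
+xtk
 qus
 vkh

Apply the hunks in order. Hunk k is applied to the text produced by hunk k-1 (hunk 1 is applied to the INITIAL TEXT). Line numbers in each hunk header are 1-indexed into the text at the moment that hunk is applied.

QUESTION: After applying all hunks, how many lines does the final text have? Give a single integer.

Answer: 7

Derivation:
Hunk 1: at line 2 remove [pqymo,lskez] add [cjv,zurc] -> 9 lines: egcfn cmyui cjv zurc hknd qpsna jeowg qus vkh
Hunk 2: at line 2 remove [cjv,zurc] add [zcc,ovq] -> 9 lines: egcfn cmyui zcc ovq hknd qpsna jeowg qus vkh
Hunk 3: at line 1 remove [zcc,ovq] add [pgscx,qrfjc] -> 9 lines: egcfn cmyui pgscx qrfjc hknd qpsna jeowg qus vkh
Hunk 4: at line 2 remove [pgscx] add [ukbq] -> 9 lines: egcfn cmyui ukbq qrfjc hknd qpsna jeowg qus vkh
Hunk 5: at line 1 remove [ukbq,qrfjc,hknd] add [klgoo,jnen] -> 8 lines: egcfn cmyui klgoo jnen qpsna jeowg qus vkh
Hunk 6: at line 2 remove [jnen,qpsna,jeowg] add [ztai,xtk] -> 7 lines: egcfn cmyui klgoo ztai xtk qus vkh
Final line count: 7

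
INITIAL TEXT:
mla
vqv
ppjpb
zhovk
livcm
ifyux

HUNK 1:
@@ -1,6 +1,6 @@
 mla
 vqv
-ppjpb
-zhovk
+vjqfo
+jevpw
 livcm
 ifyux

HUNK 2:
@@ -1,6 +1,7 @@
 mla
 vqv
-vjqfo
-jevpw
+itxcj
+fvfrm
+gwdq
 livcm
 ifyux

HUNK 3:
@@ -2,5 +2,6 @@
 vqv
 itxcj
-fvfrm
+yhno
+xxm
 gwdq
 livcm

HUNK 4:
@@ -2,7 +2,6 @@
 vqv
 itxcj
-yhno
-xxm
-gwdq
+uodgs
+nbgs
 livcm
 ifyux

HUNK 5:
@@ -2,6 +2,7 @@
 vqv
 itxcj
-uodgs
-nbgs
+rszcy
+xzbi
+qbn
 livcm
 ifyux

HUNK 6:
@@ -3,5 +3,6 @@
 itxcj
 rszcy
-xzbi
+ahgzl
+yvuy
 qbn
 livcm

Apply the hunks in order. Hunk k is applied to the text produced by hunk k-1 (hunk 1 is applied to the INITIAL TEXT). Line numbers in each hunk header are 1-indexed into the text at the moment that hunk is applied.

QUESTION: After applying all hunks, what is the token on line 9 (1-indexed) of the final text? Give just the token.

Answer: ifyux

Derivation:
Hunk 1: at line 1 remove [ppjpb,zhovk] add [vjqfo,jevpw] -> 6 lines: mla vqv vjqfo jevpw livcm ifyux
Hunk 2: at line 1 remove [vjqfo,jevpw] add [itxcj,fvfrm,gwdq] -> 7 lines: mla vqv itxcj fvfrm gwdq livcm ifyux
Hunk 3: at line 2 remove [fvfrm] add [yhno,xxm] -> 8 lines: mla vqv itxcj yhno xxm gwdq livcm ifyux
Hunk 4: at line 2 remove [yhno,xxm,gwdq] add [uodgs,nbgs] -> 7 lines: mla vqv itxcj uodgs nbgs livcm ifyux
Hunk 5: at line 2 remove [uodgs,nbgs] add [rszcy,xzbi,qbn] -> 8 lines: mla vqv itxcj rszcy xzbi qbn livcm ifyux
Hunk 6: at line 3 remove [xzbi] add [ahgzl,yvuy] -> 9 lines: mla vqv itxcj rszcy ahgzl yvuy qbn livcm ifyux
Final line 9: ifyux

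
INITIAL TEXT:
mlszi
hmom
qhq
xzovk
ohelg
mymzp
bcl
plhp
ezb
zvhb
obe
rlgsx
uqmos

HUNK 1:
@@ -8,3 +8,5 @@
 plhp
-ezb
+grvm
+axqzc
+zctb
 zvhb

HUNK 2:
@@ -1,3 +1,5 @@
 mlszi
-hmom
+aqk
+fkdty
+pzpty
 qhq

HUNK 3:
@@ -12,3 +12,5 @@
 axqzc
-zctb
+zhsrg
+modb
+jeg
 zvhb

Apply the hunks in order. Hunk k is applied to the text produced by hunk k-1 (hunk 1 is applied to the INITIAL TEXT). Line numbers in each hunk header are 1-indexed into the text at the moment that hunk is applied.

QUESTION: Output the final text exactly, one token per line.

Hunk 1: at line 8 remove [ezb] add [grvm,axqzc,zctb] -> 15 lines: mlszi hmom qhq xzovk ohelg mymzp bcl plhp grvm axqzc zctb zvhb obe rlgsx uqmos
Hunk 2: at line 1 remove [hmom] add [aqk,fkdty,pzpty] -> 17 lines: mlszi aqk fkdty pzpty qhq xzovk ohelg mymzp bcl plhp grvm axqzc zctb zvhb obe rlgsx uqmos
Hunk 3: at line 12 remove [zctb] add [zhsrg,modb,jeg] -> 19 lines: mlszi aqk fkdty pzpty qhq xzovk ohelg mymzp bcl plhp grvm axqzc zhsrg modb jeg zvhb obe rlgsx uqmos

Answer: mlszi
aqk
fkdty
pzpty
qhq
xzovk
ohelg
mymzp
bcl
plhp
grvm
axqzc
zhsrg
modb
jeg
zvhb
obe
rlgsx
uqmos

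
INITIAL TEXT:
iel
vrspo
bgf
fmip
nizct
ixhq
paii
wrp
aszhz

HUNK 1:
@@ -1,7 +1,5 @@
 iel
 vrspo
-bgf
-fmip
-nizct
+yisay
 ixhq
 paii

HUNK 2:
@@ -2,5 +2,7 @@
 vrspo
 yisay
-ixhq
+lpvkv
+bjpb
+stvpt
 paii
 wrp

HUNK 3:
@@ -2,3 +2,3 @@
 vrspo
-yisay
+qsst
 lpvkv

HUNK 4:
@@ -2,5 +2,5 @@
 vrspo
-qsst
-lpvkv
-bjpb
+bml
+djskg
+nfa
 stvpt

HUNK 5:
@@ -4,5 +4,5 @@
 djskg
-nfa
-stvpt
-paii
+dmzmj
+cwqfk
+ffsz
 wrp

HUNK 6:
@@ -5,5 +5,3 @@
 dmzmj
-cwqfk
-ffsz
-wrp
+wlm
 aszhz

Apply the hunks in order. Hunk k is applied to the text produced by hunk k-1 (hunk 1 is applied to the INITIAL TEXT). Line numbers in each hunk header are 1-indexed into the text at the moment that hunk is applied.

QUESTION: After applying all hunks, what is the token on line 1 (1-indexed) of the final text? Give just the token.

Answer: iel

Derivation:
Hunk 1: at line 1 remove [bgf,fmip,nizct] add [yisay] -> 7 lines: iel vrspo yisay ixhq paii wrp aszhz
Hunk 2: at line 2 remove [ixhq] add [lpvkv,bjpb,stvpt] -> 9 lines: iel vrspo yisay lpvkv bjpb stvpt paii wrp aszhz
Hunk 3: at line 2 remove [yisay] add [qsst] -> 9 lines: iel vrspo qsst lpvkv bjpb stvpt paii wrp aszhz
Hunk 4: at line 2 remove [qsst,lpvkv,bjpb] add [bml,djskg,nfa] -> 9 lines: iel vrspo bml djskg nfa stvpt paii wrp aszhz
Hunk 5: at line 4 remove [nfa,stvpt,paii] add [dmzmj,cwqfk,ffsz] -> 9 lines: iel vrspo bml djskg dmzmj cwqfk ffsz wrp aszhz
Hunk 6: at line 5 remove [cwqfk,ffsz,wrp] add [wlm] -> 7 lines: iel vrspo bml djskg dmzmj wlm aszhz
Final line 1: iel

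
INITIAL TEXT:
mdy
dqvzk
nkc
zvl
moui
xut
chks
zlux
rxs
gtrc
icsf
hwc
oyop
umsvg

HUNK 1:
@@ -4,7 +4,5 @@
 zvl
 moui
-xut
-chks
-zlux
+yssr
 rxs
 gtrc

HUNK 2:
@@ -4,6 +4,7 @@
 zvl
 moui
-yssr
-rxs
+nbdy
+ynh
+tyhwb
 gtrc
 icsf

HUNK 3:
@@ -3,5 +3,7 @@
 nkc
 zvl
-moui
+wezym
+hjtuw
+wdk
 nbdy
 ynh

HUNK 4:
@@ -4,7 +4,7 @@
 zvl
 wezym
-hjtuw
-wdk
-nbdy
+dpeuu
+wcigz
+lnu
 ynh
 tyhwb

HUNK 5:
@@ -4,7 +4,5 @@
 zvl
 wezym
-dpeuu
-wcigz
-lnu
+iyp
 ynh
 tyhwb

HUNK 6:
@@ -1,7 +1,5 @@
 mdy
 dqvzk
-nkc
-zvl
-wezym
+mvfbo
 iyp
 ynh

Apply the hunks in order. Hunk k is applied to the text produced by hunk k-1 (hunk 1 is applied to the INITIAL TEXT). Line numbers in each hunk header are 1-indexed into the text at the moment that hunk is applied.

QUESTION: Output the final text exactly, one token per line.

Hunk 1: at line 4 remove [xut,chks,zlux] add [yssr] -> 12 lines: mdy dqvzk nkc zvl moui yssr rxs gtrc icsf hwc oyop umsvg
Hunk 2: at line 4 remove [yssr,rxs] add [nbdy,ynh,tyhwb] -> 13 lines: mdy dqvzk nkc zvl moui nbdy ynh tyhwb gtrc icsf hwc oyop umsvg
Hunk 3: at line 3 remove [moui] add [wezym,hjtuw,wdk] -> 15 lines: mdy dqvzk nkc zvl wezym hjtuw wdk nbdy ynh tyhwb gtrc icsf hwc oyop umsvg
Hunk 4: at line 4 remove [hjtuw,wdk,nbdy] add [dpeuu,wcigz,lnu] -> 15 lines: mdy dqvzk nkc zvl wezym dpeuu wcigz lnu ynh tyhwb gtrc icsf hwc oyop umsvg
Hunk 5: at line 4 remove [dpeuu,wcigz,lnu] add [iyp] -> 13 lines: mdy dqvzk nkc zvl wezym iyp ynh tyhwb gtrc icsf hwc oyop umsvg
Hunk 6: at line 1 remove [nkc,zvl,wezym] add [mvfbo] -> 11 lines: mdy dqvzk mvfbo iyp ynh tyhwb gtrc icsf hwc oyop umsvg

Answer: mdy
dqvzk
mvfbo
iyp
ynh
tyhwb
gtrc
icsf
hwc
oyop
umsvg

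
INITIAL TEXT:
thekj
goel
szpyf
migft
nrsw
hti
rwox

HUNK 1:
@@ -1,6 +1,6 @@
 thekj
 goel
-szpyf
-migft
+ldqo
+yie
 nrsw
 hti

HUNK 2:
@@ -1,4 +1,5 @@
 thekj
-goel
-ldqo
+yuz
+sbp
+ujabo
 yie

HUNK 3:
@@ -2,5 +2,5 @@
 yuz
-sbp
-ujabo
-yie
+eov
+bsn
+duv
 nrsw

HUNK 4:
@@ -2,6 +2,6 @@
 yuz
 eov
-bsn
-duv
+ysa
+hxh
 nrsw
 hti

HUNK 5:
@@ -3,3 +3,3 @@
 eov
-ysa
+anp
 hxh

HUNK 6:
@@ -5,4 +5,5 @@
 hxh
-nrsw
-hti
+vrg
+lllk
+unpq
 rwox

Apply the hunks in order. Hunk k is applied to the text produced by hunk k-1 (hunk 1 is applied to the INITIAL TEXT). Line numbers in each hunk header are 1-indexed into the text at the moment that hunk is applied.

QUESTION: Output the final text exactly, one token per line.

Answer: thekj
yuz
eov
anp
hxh
vrg
lllk
unpq
rwox

Derivation:
Hunk 1: at line 1 remove [szpyf,migft] add [ldqo,yie] -> 7 lines: thekj goel ldqo yie nrsw hti rwox
Hunk 2: at line 1 remove [goel,ldqo] add [yuz,sbp,ujabo] -> 8 lines: thekj yuz sbp ujabo yie nrsw hti rwox
Hunk 3: at line 2 remove [sbp,ujabo,yie] add [eov,bsn,duv] -> 8 lines: thekj yuz eov bsn duv nrsw hti rwox
Hunk 4: at line 2 remove [bsn,duv] add [ysa,hxh] -> 8 lines: thekj yuz eov ysa hxh nrsw hti rwox
Hunk 5: at line 3 remove [ysa] add [anp] -> 8 lines: thekj yuz eov anp hxh nrsw hti rwox
Hunk 6: at line 5 remove [nrsw,hti] add [vrg,lllk,unpq] -> 9 lines: thekj yuz eov anp hxh vrg lllk unpq rwox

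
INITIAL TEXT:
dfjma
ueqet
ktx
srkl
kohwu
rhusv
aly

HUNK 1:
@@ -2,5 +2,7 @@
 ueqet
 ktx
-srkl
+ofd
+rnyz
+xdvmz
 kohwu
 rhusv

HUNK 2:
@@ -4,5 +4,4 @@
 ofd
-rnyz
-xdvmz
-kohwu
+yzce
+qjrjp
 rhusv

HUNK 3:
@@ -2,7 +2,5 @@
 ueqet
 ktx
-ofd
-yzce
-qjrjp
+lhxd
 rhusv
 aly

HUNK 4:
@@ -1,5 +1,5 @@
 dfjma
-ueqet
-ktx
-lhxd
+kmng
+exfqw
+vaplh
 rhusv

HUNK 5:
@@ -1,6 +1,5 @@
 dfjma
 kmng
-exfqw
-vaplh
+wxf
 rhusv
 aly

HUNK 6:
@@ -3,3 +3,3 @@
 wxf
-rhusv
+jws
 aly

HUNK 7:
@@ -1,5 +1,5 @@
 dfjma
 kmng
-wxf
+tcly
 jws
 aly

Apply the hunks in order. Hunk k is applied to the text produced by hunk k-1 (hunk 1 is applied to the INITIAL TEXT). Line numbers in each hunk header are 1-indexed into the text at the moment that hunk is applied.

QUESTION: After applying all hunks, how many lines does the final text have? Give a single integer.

Answer: 5

Derivation:
Hunk 1: at line 2 remove [srkl] add [ofd,rnyz,xdvmz] -> 9 lines: dfjma ueqet ktx ofd rnyz xdvmz kohwu rhusv aly
Hunk 2: at line 4 remove [rnyz,xdvmz,kohwu] add [yzce,qjrjp] -> 8 lines: dfjma ueqet ktx ofd yzce qjrjp rhusv aly
Hunk 3: at line 2 remove [ofd,yzce,qjrjp] add [lhxd] -> 6 lines: dfjma ueqet ktx lhxd rhusv aly
Hunk 4: at line 1 remove [ueqet,ktx,lhxd] add [kmng,exfqw,vaplh] -> 6 lines: dfjma kmng exfqw vaplh rhusv aly
Hunk 5: at line 1 remove [exfqw,vaplh] add [wxf] -> 5 lines: dfjma kmng wxf rhusv aly
Hunk 6: at line 3 remove [rhusv] add [jws] -> 5 lines: dfjma kmng wxf jws aly
Hunk 7: at line 1 remove [wxf] add [tcly] -> 5 lines: dfjma kmng tcly jws aly
Final line count: 5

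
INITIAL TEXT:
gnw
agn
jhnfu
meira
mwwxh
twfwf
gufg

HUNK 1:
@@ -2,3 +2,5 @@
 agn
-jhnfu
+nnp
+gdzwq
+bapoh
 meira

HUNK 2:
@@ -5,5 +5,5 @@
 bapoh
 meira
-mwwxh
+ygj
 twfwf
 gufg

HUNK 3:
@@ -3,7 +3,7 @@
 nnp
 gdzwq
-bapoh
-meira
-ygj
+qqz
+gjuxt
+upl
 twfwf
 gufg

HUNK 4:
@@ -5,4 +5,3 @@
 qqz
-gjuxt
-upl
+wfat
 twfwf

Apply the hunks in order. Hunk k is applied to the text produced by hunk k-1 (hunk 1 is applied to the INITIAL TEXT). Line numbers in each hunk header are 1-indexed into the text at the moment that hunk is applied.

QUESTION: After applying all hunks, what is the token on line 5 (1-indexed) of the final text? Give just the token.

Hunk 1: at line 2 remove [jhnfu] add [nnp,gdzwq,bapoh] -> 9 lines: gnw agn nnp gdzwq bapoh meira mwwxh twfwf gufg
Hunk 2: at line 5 remove [mwwxh] add [ygj] -> 9 lines: gnw agn nnp gdzwq bapoh meira ygj twfwf gufg
Hunk 3: at line 3 remove [bapoh,meira,ygj] add [qqz,gjuxt,upl] -> 9 lines: gnw agn nnp gdzwq qqz gjuxt upl twfwf gufg
Hunk 4: at line 5 remove [gjuxt,upl] add [wfat] -> 8 lines: gnw agn nnp gdzwq qqz wfat twfwf gufg
Final line 5: qqz

Answer: qqz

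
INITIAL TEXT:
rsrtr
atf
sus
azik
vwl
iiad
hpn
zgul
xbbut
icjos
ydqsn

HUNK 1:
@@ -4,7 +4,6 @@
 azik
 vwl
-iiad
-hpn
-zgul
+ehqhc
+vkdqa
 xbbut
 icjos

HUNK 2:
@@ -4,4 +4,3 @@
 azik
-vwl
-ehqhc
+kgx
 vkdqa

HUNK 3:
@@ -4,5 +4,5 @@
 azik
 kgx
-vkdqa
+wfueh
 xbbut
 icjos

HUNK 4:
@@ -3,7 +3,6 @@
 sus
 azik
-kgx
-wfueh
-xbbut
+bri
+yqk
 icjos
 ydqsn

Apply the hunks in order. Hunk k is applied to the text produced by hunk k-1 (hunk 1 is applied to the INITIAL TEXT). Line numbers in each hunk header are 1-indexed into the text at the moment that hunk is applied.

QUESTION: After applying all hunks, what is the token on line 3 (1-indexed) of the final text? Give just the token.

Hunk 1: at line 4 remove [iiad,hpn,zgul] add [ehqhc,vkdqa] -> 10 lines: rsrtr atf sus azik vwl ehqhc vkdqa xbbut icjos ydqsn
Hunk 2: at line 4 remove [vwl,ehqhc] add [kgx] -> 9 lines: rsrtr atf sus azik kgx vkdqa xbbut icjos ydqsn
Hunk 3: at line 4 remove [vkdqa] add [wfueh] -> 9 lines: rsrtr atf sus azik kgx wfueh xbbut icjos ydqsn
Hunk 4: at line 3 remove [kgx,wfueh,xbbut] add [bri,yqk] -> 8 lines: rsrtr atf sus azik bri yqk icjos ydqsn
Final line 3: sus

Answer: sus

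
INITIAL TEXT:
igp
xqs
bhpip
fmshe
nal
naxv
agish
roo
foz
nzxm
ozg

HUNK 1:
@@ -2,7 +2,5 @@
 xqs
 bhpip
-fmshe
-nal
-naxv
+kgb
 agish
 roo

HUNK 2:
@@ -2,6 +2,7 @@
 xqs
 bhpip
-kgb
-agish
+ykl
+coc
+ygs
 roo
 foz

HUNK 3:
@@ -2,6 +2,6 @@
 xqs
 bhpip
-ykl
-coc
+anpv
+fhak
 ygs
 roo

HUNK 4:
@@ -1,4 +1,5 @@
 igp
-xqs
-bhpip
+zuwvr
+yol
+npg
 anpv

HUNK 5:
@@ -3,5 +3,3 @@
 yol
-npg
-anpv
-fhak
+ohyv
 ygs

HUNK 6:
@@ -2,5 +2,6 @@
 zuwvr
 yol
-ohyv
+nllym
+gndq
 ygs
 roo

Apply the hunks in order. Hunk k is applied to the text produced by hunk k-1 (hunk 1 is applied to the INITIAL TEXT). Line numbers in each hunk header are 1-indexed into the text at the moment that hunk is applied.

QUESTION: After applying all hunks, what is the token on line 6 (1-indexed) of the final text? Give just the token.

Answer: ygs

Derivation:
Hunk 1: at line 2 remove [fmshe,nal,naxv] add [kgb] -> 9 lines: igp xqs bhpip kgb agish roo foz nzxm ozg
Hunk 2: at line 2 remove [kgb,agish] add [ykl,coc,ygs] -> 10 lines: igp xqs bhpip ykl coc ygs roo foz nzxm ozg
Hunk 3: at line 2 remove [ykl,coc] add [anpv,fhak] -> 10 lines: igp xqs bhpip anpv fhak ygs roo foz nzxm ozg
Hunk 4: at line 1 remove [xqs,bhpip] add [zuwvr,yol,npg] -> 11 lines: igp zuwvr yol npg anpv fhak ygs roo foz nzxm ozg
Hunk 5: at line 3 remove [npg,anpv,fhak] add [ohyv] -> 9 lines: igp zuwvr yol ohyv ygs roo foz nzxm ozg
Hunk 6: at line 2 remove [ohyv] add [nllym,gndq] -> 10 lines: igp zuwvr yol nllym gndq ygs roo foz nzxm ozg
Final line 6: ygs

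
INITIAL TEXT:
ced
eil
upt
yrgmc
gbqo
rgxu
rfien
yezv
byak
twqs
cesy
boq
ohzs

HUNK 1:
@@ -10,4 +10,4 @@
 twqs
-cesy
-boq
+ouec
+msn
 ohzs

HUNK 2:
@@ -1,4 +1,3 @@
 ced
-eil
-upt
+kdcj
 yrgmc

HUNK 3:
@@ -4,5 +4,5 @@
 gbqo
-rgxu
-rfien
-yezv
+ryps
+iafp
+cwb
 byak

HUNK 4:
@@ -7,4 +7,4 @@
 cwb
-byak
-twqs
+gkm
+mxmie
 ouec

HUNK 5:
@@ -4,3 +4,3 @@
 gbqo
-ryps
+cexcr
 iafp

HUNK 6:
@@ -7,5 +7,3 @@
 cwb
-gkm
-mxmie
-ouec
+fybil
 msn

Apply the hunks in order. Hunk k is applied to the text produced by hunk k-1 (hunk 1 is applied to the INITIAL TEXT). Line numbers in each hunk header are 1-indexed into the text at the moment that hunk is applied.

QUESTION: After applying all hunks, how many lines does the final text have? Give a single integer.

Hunk 1: at line 10 remove [cesy,boq] add [ouec,msn] -> 13 lines: ced eil upt yrgmc gbqo rgxu rfien yezv byak twqs ouec msn ohzs
Hunk 2: at line 1 remove [eil,upt] add [kdcj] -> 12 lines: ced kdcj yrgmc gbqo rgxu rfien yezv byak twqs ouec msn ohzs
Hunk 3: at line 4 remove [rgxu,rfien,yezv] add [ryps,iafp,cwb] -> 12 lines: ced kdcj yrgmc gbqo ryps iafp cwb byak twqs ouec msn ohzs
Hunk 4: at line 7 remove [byak,twqs] add [gkm,mxmie] -> 12 lines: ced kdcj yrgmc gbqo ryps iafp cwb gkm mxmie ouec msn ohzs
Hunk 5: at line 4 remove [ryps] add [cexcr] -> 12 lines: ced kdcj yrgmc gbqo cexcr iafp cwb gkm mxmie ouec msn ohzs
Hunk 6: at line 7 remove [gkm,mxmie,ouec] add [fybil] -> 10 lines: ced kdcj yrgmc gbqo cexcr iafp cwb fybil msn ohzs
Final line count: 10

Answer: 10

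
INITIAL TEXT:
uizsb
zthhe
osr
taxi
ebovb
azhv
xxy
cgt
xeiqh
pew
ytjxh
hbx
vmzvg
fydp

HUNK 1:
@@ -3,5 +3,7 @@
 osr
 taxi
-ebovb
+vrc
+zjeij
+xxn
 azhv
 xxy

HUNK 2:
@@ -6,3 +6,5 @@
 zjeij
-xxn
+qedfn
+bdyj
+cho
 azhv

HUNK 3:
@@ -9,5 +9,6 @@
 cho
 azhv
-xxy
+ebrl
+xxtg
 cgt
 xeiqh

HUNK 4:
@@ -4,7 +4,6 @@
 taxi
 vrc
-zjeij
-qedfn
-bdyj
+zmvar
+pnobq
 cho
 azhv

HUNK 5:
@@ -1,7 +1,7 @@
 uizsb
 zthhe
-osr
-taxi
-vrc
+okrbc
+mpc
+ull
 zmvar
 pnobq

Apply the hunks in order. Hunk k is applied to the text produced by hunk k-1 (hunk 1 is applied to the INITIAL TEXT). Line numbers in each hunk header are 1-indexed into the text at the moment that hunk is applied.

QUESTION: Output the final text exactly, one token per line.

Hunk 1: at line 3 remove [ebovb] add [vrc,zjeij,xxn] -> 16 lines: uizsb zthhe osr taxi vrc zjeij xxn azhv xxy cgt xeiqh pew ytjxh hbx vmzvg fydp
Hunk 2: at line 6 remove [xxn] add [qedfn,bdyj,cho] -> 18 lines: uizsb zthhe osr taxi vrc zjeij qedfn bdyj cho azhv xxy cgt xeiqh pew ytjxh hbx vmzvg fydp
Hunk 3: at line 9 remove [xxy] add [ebrl,xxtg] -> 19 lines: uizsb zthhe osr taxi vrc zjeij qedfn bdyj cho azhv ebrl xxtg cgt xeiqh pew ytjxh hbx vmzvg fydp
Hunk 4: at line 4 remove [zjeij,qedfn,bdyj] add [zmvar,pnobq] -> 18 lines: uizsb zthhe osr taxi vrc zmvar pnobq cho azhv ebrl xxtg cgt xeiqh pew ytjxh hbx vmzvg fydp
Hunk 5: at line 1 remove [osr,taxi,vrc] add [okrbc,mpc,ull] -> 18 lines: uizsb zthhe okrbc mpc ull zmvar pnobq cho azhv ebrl xxtg cgt xeiqh pew ytjxh hbx vmzvg fydp

Answer: uizsb
zthhe
okrbc
mpc
ull
zmvar
pnobq
cho
azhv
ebrl
xxtg
cgt
xeiqh
pew
ytjxh
hbx
vmzvg
fydp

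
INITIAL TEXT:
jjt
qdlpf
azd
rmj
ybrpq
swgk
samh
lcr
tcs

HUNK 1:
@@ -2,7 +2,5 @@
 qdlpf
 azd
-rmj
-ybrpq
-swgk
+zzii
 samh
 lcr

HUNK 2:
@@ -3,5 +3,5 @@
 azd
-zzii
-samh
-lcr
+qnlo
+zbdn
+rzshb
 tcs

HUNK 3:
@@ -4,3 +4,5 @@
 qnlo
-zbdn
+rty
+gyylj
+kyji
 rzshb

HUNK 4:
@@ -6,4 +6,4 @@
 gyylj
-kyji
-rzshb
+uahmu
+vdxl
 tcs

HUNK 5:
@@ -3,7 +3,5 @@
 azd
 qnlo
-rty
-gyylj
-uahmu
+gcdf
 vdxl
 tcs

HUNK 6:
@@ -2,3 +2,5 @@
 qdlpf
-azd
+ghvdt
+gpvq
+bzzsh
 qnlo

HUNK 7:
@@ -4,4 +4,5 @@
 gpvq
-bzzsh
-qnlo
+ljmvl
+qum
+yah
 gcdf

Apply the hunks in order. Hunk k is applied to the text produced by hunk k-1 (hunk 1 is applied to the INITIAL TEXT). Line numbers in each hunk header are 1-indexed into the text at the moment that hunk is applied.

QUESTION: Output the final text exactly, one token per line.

Answer: jjt
qdlpf
ghvdt
gpvq
ljmvl
qum
yah
gcdf
vdxl
tcs

Derivation:
Hunk 1: at line 2 remove [rmj,ybrpq,swgk] add [zzii] -> 7 lines: jjt qdlpf azd zzii samh lcr tcs
Hunk 2: at line 3 remove [zzii,samh,lcr] add [qnlo,zbdn,rzshb] -> 7 lines: jjt qdlpf azd qnlo zbdn rzshb tcs
Hunk 3: at line 4 remove [zbdn] add [rty,gyylj,kyji] -> 9 lines: jjt qdlpf azd qnlo rty gyylj kyji rzshb tcs
Hunk 4: at line 6 remove [kyji,rzshb] add [uahmu,vdxl] -> 9 lines: jjt qdlpf azd qnlo rty gyylj uahmu vdxl tcs
Hunk 5: at line 3 remove [rty,gyylj,uahmu] add [gcdf] -> 7 lines: jjt qdlpf azd qnlo gcdf vdxl tcs
Hunk 6: at line 2 remove [azd] add [ghvdt,gpvq,bzzsh] -> 9 lines: jjt qdlpf ghvdt gpvq bzzsh qnlo gcdf vdxl tcs
Hunk 7: at line 4 remove [bzzsh,qnlo] add [ljmvl,qum,yah] -> 10 lines: jjt qdlpf ghvdt gpvq ljmvl qum yah gcdf vdxl tcs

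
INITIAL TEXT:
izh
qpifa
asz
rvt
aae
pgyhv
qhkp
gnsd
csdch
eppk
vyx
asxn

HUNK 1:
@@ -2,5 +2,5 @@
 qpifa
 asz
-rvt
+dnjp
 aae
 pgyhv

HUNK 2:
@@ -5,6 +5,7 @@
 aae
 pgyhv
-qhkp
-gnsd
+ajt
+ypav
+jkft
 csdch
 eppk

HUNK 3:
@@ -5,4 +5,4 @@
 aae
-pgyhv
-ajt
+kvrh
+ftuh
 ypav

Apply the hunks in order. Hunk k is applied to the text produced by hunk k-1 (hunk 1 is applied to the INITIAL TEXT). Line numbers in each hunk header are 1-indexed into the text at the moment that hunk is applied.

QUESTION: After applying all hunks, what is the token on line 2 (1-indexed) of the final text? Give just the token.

Answer: qpifa

Derivation:
Hunk 1: at line 2 remove [rvt] add [dnjp] -> 12 lines: izh qpifa asz dnjp aae pgyhv qhkp gnsd csdch eppk vyx asxn
Hunk 2: at line 5 remove [qhkp,gnsd] add [ajt,ypav,jkft] -> 13 lines: izh qpifa asz dnjp aae pgyhv ajt ypav jkft csdch eppk vyx asxn
Hunk 3: at line 5 remove [pgyhv,ajt] add [kvrh,ftuh] -> 13 lines: izh qpifa asz dnjp aae kvrh ftuh ypav jkft csdch eppk vyx asxn
Final line 2: qpifa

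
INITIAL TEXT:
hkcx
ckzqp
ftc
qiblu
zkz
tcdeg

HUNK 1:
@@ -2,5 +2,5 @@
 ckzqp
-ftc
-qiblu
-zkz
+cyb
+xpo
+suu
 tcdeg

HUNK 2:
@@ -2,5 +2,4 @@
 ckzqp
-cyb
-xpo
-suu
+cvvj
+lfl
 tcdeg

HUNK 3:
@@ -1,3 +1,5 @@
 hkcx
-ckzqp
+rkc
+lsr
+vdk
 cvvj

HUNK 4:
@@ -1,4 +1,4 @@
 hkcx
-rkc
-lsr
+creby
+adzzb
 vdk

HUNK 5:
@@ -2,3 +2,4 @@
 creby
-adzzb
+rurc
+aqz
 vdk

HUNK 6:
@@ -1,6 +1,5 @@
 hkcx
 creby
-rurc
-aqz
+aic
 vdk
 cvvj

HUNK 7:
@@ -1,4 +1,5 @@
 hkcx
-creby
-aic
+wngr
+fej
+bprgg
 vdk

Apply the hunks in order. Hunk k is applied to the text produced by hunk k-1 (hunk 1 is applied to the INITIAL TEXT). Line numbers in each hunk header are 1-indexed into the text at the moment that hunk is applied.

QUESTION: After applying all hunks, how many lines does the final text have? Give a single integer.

Answer: 8

Derivation:
Hunk 1: at line 2 remove [ftc,qiblu,zkz] add [cyb,xpo,suu] -> 6 lines: hkcx ckzqp cyb xpo suu tcdeg
Hunk 2: at line 2 remove [cyb,xpo,suu] add [cvvj,lfl] -> 5 lines: hkcx ckzqp cvvj lfl tcdeg
Hunk 3: at line 1 remove [ckzqp] add [rkc,lsr,vdk] -> 7 lines: hkcx rkc lsr vdk cvvj lfl tcdeg
Hunk 4: at line 1 remove [rkc,lsr] add [creby,adzzb] -> 7 lines: hkcx creby adzzb vdk cvvj lfl tcdeg
Hunk 5: at line 2 remove [adzzb] add [rurc,aqz] -> 8 lines: hkcx creby rurc aqz vdk cvvj lfl tcdeg
Hunk 6: at line 1 remove [rurc,aqz] add [aic] -> 7 lines: hkcx creby aic vdk cvvj lfl tcdeg
Hunk 7: at line 1 remove [creby,aic] add [wngr,fej,bprgg] -> 8 lines: hkcx wngr fej bprgg vdk cvvj lfl tcdeg
Final line count: 8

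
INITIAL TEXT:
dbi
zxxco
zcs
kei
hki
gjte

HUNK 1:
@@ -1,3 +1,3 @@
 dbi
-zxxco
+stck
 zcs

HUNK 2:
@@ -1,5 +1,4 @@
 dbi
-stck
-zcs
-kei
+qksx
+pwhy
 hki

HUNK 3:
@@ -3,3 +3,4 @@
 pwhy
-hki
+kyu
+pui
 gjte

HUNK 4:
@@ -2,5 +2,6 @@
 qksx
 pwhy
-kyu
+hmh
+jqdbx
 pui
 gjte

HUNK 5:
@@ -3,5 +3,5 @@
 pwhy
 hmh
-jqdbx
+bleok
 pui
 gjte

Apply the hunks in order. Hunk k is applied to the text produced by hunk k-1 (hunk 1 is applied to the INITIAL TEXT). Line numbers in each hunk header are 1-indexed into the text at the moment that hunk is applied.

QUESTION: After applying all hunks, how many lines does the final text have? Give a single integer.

Hunk 1: at line 1 remove [zxxco] add [stck] -> 6 lines: dbi stck zcs kei hki gjte
Hunk 2: at line 1 remove [stck,zcs,kei] add [qksx,pwhy] -> 5 lines: dbi qksx pwhy hki gjte
Hunk 3: at line 3 remove [hki] add [kyu,pui] -> 6 lines: dbi qksx pwhy kyu pui gjte
Hunk 4: at line 2 remove [kyu] add [hmh,jqdbx] -> 7 lines: dbi qksx pwhy hmh jqdbx pui gjte
Hunk 5: at line 3 remove [jqdbx] add [bleok] -> 7 lines: dbi qksx pwhy hmh bleok pui gjte
Final line count: 7

Answer: 7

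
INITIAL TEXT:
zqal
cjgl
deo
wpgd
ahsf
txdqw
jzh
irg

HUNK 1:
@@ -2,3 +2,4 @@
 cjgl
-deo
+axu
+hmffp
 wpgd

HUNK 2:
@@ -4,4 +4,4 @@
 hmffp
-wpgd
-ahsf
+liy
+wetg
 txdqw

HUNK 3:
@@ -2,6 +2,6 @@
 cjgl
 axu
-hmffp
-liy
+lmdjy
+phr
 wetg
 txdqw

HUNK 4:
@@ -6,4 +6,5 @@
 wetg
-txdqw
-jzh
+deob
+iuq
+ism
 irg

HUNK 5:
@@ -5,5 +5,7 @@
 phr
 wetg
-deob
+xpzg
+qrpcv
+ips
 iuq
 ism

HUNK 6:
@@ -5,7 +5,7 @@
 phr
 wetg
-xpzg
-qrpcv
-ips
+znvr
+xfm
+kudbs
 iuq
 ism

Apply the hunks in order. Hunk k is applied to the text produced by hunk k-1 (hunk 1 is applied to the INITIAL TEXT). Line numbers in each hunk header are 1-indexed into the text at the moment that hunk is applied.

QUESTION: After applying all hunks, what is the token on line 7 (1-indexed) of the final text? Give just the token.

Answer: znvr

Derivation:
Hunk 1: at line 2 remove [deo] add [axu,hmffp] -> 9 lines: zqal cjgl axu hmffp wpgd ahsf txdqw jzh irg
Hunk 2: at line 4 remove [wpgd,ahsf] add [liy,wetg] -> 9 lines: zqal cjgl axu hmffp liy wetg txdqw jzh irg
Hunk 3: at line 2 remove [hmffp,liy] add [lmdjy,phr] -> 9 lines: zqal cjgl axu lmdjy phr wetg txdqw jzh irg
Hunk 4: at line 6 remove [txdqw,jzh] add [deob,iuq,ism] -> 10 lines: zqal cjgl axu lmdjy phr wetg deob iuq ism irg
Hunk 5: at line 5 remove [deob] add [xpzg,qrpcv,ips] -> 12 lines: zqal cjgl axu lmdjy phr wetg xpzg qrpcv ips iuq ism irg
Hunk 6: at line 5 remove [xpzg,qrpcv,ips] add [znvr,xfm,kudbs] -> 12 lines: zqal cjgl axu lmdjy phr wetg znvr xfm kudbs iuq ism irg
Final line 7: znvr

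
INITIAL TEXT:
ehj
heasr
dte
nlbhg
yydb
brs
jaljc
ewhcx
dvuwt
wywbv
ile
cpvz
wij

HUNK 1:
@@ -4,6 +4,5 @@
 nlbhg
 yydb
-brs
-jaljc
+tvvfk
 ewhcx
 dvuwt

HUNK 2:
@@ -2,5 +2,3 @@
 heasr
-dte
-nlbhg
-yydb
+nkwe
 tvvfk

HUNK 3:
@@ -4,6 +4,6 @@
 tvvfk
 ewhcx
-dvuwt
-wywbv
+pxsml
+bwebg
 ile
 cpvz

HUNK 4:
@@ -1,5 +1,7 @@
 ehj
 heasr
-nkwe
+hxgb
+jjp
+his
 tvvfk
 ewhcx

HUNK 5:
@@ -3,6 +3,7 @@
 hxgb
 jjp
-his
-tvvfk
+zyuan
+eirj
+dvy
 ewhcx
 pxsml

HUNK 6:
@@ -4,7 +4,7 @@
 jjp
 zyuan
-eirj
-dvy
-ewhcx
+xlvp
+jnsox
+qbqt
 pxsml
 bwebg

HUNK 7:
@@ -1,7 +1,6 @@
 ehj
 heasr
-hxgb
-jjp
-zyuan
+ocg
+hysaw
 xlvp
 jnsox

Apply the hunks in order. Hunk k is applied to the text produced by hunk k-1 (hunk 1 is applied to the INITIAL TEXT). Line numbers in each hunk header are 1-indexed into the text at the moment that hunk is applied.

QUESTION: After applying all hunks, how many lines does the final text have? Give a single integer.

Hunk 1: at line 4 remove [brs,jaljc] add [tvvfk] -> 12 lines: ehj heasr dte nlbhg yydb tvvfk ewhcx dvuwt wywbv ile cpvz wij
Hunk 2: at line 2 remove [dte,nlbhg,yydb] add [nkwe] -> 10 lines: ehj heasr nkwe tvvfk ewhcx dvuwt wywbv ile cpvz wij
Hunk 3: at line 4 remove [dvuwt,wywbv] add [pxsml,bwebg] -> 10 lines: ehj heasr nkwe tvvfk ewhcx pxsml bwebg ile cpvz wij
Hunk 4: at line 1 remove [nkwe] add [hxgb,jjp,his] -> 12 lines: ehj heasr hxgb jjp his tvvfk ewhcx pxsml bwebg ile cpvz wij
Hunk 5: at line 3 remove [his,tvvfk] add [zyuan,eirj,dvy] -> 13 lines: ehj heasr hxgb jjp zyuan eirj dvy ewhcx pxsml bwebg ile cpvz wij
Hunk 6: at line 4 remove [eirj,dvy,ewhcx] add [xlvp,jnsox,qbqt] -> 13 lines: ehj heasr hxgb jjp zyuan xlvp jnsox qbqt pxsml bwebg ile cpvz wij
Hunk 7: at line 1 remove [hxgb,jjp,zyuan] add [ocg,hysaw] -> 12 lines: ehj heasr ocg hysaw xlvp jnsox qbqt pxsml bwebg ile cpvz wij
Final line count: 12

Answer: 12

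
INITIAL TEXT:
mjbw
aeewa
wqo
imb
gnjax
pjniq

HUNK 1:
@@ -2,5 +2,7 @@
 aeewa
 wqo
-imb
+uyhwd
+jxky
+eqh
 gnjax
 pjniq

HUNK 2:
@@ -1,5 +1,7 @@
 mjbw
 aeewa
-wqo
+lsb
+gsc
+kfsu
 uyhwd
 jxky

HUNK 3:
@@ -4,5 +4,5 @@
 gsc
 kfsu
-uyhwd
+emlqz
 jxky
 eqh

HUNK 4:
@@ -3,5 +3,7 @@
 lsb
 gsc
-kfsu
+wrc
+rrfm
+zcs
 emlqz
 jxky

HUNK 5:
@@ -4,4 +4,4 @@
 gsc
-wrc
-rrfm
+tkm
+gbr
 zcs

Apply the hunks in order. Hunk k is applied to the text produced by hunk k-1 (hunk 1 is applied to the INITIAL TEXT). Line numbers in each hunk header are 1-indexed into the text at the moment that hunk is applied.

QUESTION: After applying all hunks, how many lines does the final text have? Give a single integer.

Answer: 12

Derivation:
Hunk 1: at line 2 remove [imb] add [uyhwd,jxky,eqh] -> 8 lines: mjbw aeewa wqo uyhwd jxky eqh gnjax pjniq
Hunk 2: at line 1 remove [wqo] add [lsb,gsc,kfsu] -> 10 lines: mjbw aeewa lsb gsc kfsu uyhwd jxky eqh gnjax pjniq
Hunk 3: at line 4 remove [uyhwd] add [emlqz] -> 10 lines: mjbw aeewa lsb gsc kfsu emlqz jxky eqh gnjax pjniq
Hunk 4: at line 3 remove [kfsu] add [wrc,rrfm,zcs] -> 12 lines: mjbw aeewa lsb gsc wrc rrfm zcs emlqz jxky eqh gnjax pjniq
Hunk 5: at line 4 remove [wrc,rrfm] add [tkm,gbr] -> 12 lines: mjbw aeewa lsb gsc tkm gbr zcs emlqz jxky eqh gnjax pjniq
Final line count: 12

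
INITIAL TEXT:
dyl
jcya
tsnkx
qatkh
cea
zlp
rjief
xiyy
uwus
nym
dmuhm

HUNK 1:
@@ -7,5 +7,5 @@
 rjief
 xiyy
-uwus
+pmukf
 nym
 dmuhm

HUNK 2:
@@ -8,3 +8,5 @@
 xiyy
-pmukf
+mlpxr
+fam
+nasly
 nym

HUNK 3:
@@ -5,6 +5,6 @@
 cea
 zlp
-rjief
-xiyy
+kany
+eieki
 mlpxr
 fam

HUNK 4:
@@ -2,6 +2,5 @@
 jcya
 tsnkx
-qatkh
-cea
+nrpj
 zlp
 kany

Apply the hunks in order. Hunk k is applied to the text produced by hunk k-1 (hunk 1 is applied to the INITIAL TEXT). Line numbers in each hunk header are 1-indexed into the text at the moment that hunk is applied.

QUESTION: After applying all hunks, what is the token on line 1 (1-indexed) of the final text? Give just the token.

Hunk 1: at line 7 remove [uwus] add [pmukf] -> 11 lines: dyl jcya tsnkx qatkh cea zlp rjief xiyy pmukf nym dmuhm
Hunk 2: at line 8 remove [pmukf] add [mlpxr,fam,nasly] -> 13 lines: dyl jcya tsnkx qatkh cea zlp rjief xiyy mlpxr fam nasly nym dmuhm
Hunk 3: at line 5 remove [rjief,xiyy] add [kany,eieki] -> 13 lines: dyl jcya tsnkx qatkh cea zlp kany eieki mlpxr fam nasly nym dmuhm
Hunk 4: at line 2 remove [qatkh,cea] add [nrpj] -> 12 lines: dyl jcya tsnkx nrpj zlp kany eieki mlpxr fam nasly nym dmuhm
Final line 1: dyl

Answer: dyl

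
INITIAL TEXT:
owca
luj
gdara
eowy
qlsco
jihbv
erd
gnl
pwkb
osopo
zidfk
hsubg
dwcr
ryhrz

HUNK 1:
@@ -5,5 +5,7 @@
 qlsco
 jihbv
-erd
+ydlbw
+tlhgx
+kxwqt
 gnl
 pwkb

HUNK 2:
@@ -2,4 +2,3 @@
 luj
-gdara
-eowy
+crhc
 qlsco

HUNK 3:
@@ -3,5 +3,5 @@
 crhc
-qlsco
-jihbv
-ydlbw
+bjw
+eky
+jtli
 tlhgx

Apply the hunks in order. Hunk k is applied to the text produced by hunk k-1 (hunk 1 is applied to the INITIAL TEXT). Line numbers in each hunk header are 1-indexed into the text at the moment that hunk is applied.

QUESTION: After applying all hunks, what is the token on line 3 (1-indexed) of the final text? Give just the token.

Hunk 1: at line 5 remove [erd] add [ydlbw,tlhgx,kxwqt] -> 16 lines: owca luj gdara eowy qlsco jihbv ydlbw tlhgx kxwqt gnl pwkb osopo zidfk hsubg dwcr ryhrz
Hunk 2: at line 2 remove [gdara,eowy] add [crhc] -> 15 lines: owca luj crhc qlsco jihbv ydlbw tlhgx kxwqt gnl pwkb osopo zidfk hsubg dwcr ryhrz
Hunk 3: at line 3 remove [qlsco,jihbv,ydlbw] add [bjw,eky,jtli] -> 15 lines: owca luj crhc bjw eky jtli tlhgx kxwqt gnl pwkb osopo zidfk hsubg dwcr ryhrz
Final line 3: crhc

Answer: crhc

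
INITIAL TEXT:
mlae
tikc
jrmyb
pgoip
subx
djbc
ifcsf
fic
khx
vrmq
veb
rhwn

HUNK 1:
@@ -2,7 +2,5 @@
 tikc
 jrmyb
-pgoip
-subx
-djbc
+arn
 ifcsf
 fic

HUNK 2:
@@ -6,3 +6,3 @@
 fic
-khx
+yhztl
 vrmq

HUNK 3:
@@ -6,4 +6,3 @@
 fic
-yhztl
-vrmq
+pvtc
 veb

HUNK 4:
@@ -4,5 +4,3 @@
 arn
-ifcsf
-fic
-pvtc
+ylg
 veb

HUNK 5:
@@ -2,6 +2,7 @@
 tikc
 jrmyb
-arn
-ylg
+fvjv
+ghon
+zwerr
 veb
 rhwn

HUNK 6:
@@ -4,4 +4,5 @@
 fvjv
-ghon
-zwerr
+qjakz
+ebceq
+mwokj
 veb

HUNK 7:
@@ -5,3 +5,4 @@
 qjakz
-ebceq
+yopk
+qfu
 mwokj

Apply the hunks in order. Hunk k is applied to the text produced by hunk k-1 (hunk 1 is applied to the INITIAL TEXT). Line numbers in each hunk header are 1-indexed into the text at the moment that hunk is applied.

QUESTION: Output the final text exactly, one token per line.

Answer: mlae
tikc
jrmyb
fvjv
qjakz
yopk
qfu
mwokj
veb
rhwn

Derivation:
Hunk 1: at line 2 remove [pgoip,subx,djbc] add [arn] -> 10 lines: mlae tikc jrmyb arn ifcsf fic khx vrmq veb rhwn
Hunk 2: at line 6 remove [khx] add [yhztl] -> 10 lines: mlae tikc jrmyb arn ifcsf fic yhztl vrmq veb rhwn
Hunk 3: at line 6 remove [yhztl,vrmq] add [pvtc] -> 9 lines: mlae tikc jrmyb arn ifcsf fic pvtc veb rhwn
Hunk 4: at line 4 remove [ifcsf,fic,pvtc] add [ylg] -> 7 lines: mlae tikc jrmyb arn ylg veb rhwn
Hunk 5: at line 2 remove [arn,ylg] add [fvjv,ghon,zwerr] -> 8 lines: mlae tikc jrmyb fvjv ghon zwerr veb rhwn
Hunk 6: at line 4 remove [ghon,zwerr] add [qjakz,ebceq,mwokj] -> 9 lines: mlae tikc jrmyb fvjv qjakz ebceq mwokj veb rhwn
Hunk 7: at line 5 remove [ebceq] add [yopk,qfu] -> 10 lines: mlae tikc jrmyb fvjv qjakz yopk qfu mwokj veb rhwn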